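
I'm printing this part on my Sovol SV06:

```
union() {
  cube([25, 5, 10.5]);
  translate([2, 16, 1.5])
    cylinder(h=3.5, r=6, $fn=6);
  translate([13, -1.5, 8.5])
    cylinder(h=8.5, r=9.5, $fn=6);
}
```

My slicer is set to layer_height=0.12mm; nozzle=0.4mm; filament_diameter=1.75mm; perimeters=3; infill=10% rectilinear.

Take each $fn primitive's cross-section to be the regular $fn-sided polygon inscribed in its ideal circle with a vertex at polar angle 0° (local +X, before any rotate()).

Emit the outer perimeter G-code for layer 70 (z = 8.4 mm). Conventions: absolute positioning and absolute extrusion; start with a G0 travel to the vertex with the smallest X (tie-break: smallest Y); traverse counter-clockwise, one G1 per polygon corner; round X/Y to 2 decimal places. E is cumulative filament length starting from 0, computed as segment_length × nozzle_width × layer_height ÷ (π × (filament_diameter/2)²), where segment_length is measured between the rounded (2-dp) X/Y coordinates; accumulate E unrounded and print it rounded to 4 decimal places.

At z = 8.4 mm: the 25×5 cube contributes its full rectangle; the cylinder at (2, 16) is not intersected at this z (z outside [1.5, 5]); the cylinder at (13, -1.5) does not reach this height (z outside [8.5, 17]); Taking the union: only the 25×5 cube is present, so the union is just that shape — 1 connected region. The outline is a single polygon with 4 vertices. Extrusion per mm of travel: 0.4 × 0.12 / (π × 0.875²) = 0.019956. Accumulating E over each segment gives final E = 1.1974.

G0 X0.00 Y0.00 Z8.40
G1 X25.00 Y0.00 E0.4989
G1 X25.00 Y5.00 E0.5987
G1 X0.00 Y5.00 E1.0976
G1 X0.00 Y0.00 E1.1974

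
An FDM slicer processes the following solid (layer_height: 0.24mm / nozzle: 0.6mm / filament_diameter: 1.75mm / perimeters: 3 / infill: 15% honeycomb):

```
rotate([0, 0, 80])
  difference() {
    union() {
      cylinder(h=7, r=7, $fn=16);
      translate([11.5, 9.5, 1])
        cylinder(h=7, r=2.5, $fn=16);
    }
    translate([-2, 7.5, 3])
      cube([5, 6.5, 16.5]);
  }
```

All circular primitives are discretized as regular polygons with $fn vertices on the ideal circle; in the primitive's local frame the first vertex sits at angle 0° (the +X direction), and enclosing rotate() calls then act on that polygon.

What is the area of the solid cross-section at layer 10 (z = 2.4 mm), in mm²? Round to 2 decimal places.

169.15 mm²

At z = 2.4 mm: the cylinder: section is a regular 16-gon, circumradius r=7 (area = (16/2)·7.000²·sin(360°/16) = 150.01 mm²); the cylinder at (11.5, 9.5): section is a regular 16-gon, circumradius r=2.5 (area = (16/2)·2.500²·sin(360°/16) = 19.13 mm²); Combining (union): the 2 present regions are separate (no shared area or edge), so areas and boundary lengths simply add and each stays a separate island — area = 169.15 mm²; the cube at (-2, 7.5) is not intersected at this z (z outside [3, 19.5]); Subtracting the remaining from the first: none of the subtracted shapes is present at this height, so that combined region is unchanged — area = 169.15 mm²; (rotated 80° about Z; rotation is an isometry so areas/perimeters/island counts are preserved). Overall, the cross-section has 2 separate islands. Net area = 169.15 mm².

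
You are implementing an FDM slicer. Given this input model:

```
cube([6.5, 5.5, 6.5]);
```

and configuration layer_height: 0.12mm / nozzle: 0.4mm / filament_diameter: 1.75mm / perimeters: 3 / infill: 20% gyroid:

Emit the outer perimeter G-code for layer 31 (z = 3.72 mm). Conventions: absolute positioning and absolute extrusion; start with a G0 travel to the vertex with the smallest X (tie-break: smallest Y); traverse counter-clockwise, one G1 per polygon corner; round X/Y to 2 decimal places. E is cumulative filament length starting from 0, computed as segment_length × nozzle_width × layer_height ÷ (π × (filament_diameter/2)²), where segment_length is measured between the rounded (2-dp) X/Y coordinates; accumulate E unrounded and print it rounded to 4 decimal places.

At z = 3.72 mm: the cube (footprint 6.5×5.5) is included at this height. The outline is a single polygon with 4 vertices. Extrusion per mm of travel: 0.4 × 0.12 / (π × 0.875²) = 0.019956. Accumulating E over each segment gives final E = 0.4789.

G0 X0.00 Y0.00 Z3.72
G1 X6.50 Y0.00 E0.1297
G1 X6.50 Y5.50 E0.2395
G1 X0.00 Y5.50 E0.3692
G1 X0.00 Y0.00 E0.4789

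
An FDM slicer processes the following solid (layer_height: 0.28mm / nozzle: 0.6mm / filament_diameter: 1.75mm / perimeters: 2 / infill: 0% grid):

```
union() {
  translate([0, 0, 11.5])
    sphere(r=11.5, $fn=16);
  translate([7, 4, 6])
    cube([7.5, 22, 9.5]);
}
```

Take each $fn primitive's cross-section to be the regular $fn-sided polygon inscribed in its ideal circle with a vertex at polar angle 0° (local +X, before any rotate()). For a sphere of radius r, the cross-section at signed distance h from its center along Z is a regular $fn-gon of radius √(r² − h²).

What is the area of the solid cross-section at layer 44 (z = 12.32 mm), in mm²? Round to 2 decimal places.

At z = 12.32 mm: the r=11.5 sphere contributes a regular 16-gon of circumradius √(11.5²−0.82²) = 11.471 (area = (16/2)·11.471²·sin(360°/16) = 402.82 mm²); the cube at (7, 4) is present — its section is the full 7.5×22 rectangle (area 165.00 mm²); Merging all regions: the regions partially overlap — summed areas 567.82 mm² minus the doubly-counted overlap 10.59 mm² gives 557.23 mm² — area = 557.23 mm². Overall, the cross-section is a single solid region. Net area = 557.23 mm².

557.23 mm²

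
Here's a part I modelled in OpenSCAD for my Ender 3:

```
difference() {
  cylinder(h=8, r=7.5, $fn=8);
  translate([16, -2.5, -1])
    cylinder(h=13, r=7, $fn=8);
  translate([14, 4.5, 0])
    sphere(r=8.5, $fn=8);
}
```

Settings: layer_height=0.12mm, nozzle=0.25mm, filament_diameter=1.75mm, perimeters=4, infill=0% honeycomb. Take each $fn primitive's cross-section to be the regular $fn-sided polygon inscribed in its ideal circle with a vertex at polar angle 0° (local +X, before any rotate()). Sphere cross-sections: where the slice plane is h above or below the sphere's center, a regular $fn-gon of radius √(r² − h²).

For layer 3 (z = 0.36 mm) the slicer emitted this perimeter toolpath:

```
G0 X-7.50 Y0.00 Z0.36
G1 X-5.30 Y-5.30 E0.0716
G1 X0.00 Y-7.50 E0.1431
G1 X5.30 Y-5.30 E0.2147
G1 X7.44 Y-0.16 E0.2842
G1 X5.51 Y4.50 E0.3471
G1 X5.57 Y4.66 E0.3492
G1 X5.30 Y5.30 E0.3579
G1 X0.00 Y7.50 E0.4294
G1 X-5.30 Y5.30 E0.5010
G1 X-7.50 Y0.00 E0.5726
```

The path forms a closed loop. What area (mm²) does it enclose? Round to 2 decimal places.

158.44 mm²

Apply the shoelace formula to the sequence of (X, Y) vertices; enclosed area = 158.44 mm².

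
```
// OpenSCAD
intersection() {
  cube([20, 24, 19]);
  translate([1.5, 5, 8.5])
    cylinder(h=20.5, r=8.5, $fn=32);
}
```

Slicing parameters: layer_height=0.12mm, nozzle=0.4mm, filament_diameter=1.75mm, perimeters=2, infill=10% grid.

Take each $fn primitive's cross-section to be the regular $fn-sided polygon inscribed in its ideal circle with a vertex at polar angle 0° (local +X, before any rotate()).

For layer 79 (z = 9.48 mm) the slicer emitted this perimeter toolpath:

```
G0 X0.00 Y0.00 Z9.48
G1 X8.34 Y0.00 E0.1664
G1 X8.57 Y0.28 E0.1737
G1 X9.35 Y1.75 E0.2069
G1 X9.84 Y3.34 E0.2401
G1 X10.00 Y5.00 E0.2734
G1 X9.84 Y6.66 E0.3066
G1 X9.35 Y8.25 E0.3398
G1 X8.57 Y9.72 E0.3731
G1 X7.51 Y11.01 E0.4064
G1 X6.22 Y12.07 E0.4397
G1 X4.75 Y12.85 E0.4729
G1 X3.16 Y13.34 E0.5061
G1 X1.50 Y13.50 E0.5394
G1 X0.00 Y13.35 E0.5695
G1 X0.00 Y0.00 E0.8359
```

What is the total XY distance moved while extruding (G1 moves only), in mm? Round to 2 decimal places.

41.89 mm

Sum the Euclidean lengths of each G1 segment: total = 41.89 mm.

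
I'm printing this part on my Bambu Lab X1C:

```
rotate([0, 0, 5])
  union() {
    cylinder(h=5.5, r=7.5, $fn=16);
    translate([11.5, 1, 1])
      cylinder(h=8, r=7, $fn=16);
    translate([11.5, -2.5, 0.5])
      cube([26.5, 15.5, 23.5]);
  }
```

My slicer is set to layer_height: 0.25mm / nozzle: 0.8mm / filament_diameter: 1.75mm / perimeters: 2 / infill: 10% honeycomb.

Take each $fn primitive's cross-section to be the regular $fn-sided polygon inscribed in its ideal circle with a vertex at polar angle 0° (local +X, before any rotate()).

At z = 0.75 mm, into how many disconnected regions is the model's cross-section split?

At z = 0.75 mm: the r=7.5 cylinder gives a regular 16-gon of circumradius 7.5 (constant along its height); the cylinder at (11.5, 1) is not intersected at this z (z outside [1, 9]); the 26.5×15.5 cube at (11.5, -2.5) contributes its full rectangle; Taking the union: the 2 present regions are separate (no shared area or edge), so areas and boundary lengths simply add and each stays a separate island — 2 connected regions; (rotated 5° about Z; rotation is an isometry so areas/perimeters/island counts are preserved). The result has 2 disconnected regions.

2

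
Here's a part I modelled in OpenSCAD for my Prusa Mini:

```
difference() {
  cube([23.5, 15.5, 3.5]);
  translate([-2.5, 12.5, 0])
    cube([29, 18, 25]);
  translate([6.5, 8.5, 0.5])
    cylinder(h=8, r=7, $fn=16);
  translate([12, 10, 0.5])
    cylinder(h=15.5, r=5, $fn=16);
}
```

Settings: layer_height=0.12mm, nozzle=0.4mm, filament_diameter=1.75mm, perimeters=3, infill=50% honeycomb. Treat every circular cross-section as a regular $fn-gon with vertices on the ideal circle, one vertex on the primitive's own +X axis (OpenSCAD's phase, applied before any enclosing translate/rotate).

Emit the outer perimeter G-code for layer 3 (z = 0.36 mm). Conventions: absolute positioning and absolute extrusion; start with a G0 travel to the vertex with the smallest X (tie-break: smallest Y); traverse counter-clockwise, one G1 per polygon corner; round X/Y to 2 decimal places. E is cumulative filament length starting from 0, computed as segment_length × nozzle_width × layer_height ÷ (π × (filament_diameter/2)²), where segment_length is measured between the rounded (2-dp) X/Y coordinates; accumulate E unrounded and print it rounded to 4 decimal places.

G0 X0.00 Y0.00 Z0.36
G1 X23.50 Y0.00 E0.4690
G1 X23.50 Y12.50 E0.7184
G1 X0.00 Y12.50 E1.1874
G1 X0.00 Y0.00 E1.4368

At z = 0.36 mm: the cube (footprint 23.5×15.5) is included at this height; the cube at (-2.5, 12.5) is present — its section is the full 29×18 rectangle; the cylinder at (6.5, 8.5) is not intersected at this z (z outside [0.5, 8.5]); the cylinder at (12, 10) does not reach this height (z outside [0.5, 16]); After the difference (first − rest): starting from the 23.5×15.5 cube, the 29×18 cube at (-2.5, 12.5) partially overlaps it — only the 70.50 mm² overlap (of its 522.00 mm²) is removed, clipping the outline — 1 connected region. The outline is a single polygon with 4 vertices. Extrusion per mm of travel: 0.4 × 0.12 / (π × 0.875²) = 0.019956. Accumulating E over each segment gives final E = 1.4368.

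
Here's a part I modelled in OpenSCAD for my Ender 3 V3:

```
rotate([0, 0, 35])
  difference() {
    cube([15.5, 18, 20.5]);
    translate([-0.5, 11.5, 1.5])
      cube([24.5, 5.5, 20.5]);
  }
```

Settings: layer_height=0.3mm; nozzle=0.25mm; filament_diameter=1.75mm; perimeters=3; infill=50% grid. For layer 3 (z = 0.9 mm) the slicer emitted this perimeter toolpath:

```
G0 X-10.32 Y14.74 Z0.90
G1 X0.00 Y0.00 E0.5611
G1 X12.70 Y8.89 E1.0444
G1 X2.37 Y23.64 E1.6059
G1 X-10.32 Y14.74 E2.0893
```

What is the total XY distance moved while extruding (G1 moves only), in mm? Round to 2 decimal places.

67.00 mm

Sum the Euclidean lengths of each G1 segment: total = 67.00 mm.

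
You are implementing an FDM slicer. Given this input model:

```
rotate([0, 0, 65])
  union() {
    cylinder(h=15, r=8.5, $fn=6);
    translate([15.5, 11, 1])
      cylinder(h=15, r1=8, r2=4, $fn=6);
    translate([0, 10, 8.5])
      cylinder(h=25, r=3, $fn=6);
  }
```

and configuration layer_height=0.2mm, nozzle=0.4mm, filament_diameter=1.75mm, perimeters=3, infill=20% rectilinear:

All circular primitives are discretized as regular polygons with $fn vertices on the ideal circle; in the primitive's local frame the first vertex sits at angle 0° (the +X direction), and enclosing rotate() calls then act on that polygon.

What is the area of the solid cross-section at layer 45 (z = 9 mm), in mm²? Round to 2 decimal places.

300.51 mm²

At z = 9 mm: the r=8.5 cylinder contributes a regular 6-gon of circumradius 8.5 (area = (6/2)·8.500²·sin(360°/6) = 187.71 mm²); the cone at (15.5, 11) contributes a regular 6-gon of circumradius 5.867 (interpolated between r1=8 and r2=4 at t=0.533) (area = (6/2)·5.867²·sin(360°/6) = 89.42 mm²); the r=3 cylinder at (0, 10) gives a regular 6-gon of circumradius 3 (constant along its height) (area = (6/2)·3.000²·sin(360°/6) = 23.38 mm²); Combining (union): the 3 present regions are separate (no shared area or edge), so areas and boundary lengths simply add and each stays a separate island — area = 300.51 mm²; (rotated 65° about Z; rotation is an isometry so areas/perimeters/island counts are preserved). Overall, the cross-section has 3 separate islands. Net area = 300.51 mm².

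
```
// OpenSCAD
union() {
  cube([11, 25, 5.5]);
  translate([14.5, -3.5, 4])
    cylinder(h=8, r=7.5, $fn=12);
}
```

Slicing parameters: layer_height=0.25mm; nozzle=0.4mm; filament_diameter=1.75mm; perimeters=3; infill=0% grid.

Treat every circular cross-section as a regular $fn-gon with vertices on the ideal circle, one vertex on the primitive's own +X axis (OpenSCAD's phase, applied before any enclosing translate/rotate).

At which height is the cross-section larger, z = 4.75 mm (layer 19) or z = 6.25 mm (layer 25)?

layer 19 (z = 4.75 mm)

Layer 19 (z = 4.75): the 11×25 cube contributes its full rectangle (area 275.00 mm²); the r=7.5 cylinder at (14.5, -3.5) gives a regular 12-gon of circumradius 7.5 (constant along its height) (area = (12/2)·7.500²·sin(360°/12) = 168.75 mm²); Combining (union): the regions partially overlap — summed areas 443.75 mm² minus the doubly-counted overlap 5.22 mm² gives 438.53 mm² — area = 438.53 mm². So its area = 438.53 mm². Layer 25 (z = 6.25): the cube does not reach this height (z outside [0, 5.5]); the cylinder at (14.5, -3.5): section is a regular 12-gon, circumradius r=7.5 (area = (12/2)·7.500²·sin(360°/12) = 168.75 mm²); Combining (union): only the r=7.5 cylinder at (14.5, -3.5) is present, so the union is just that shape — area = 168.75 mm². So its area = 168.75 mm². Layer 19 is larger (438.53 vs 168.75 mm²).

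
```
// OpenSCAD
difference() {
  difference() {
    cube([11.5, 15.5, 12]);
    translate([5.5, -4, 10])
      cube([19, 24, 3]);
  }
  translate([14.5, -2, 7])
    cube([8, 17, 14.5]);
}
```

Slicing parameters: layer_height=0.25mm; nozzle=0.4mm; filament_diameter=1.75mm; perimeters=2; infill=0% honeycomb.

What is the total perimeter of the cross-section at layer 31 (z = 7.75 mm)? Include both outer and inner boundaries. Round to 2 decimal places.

At z = 7.75 mm: the 11.5×15.5 cube contributes its full rectangle (perimeter 54.00 mm); the cube at (5.5, -4) is absent (z outside [10, 13]); After the difference (first − rest): none of the subtracted shapes is present at this height, so the 11.5×15.5 cube is unchanged — boundary = 54.00 mm; the 8×17 cube at (14.5, -2) contributes its full rectangle (perimeter 50.00 mm); After the difference (first − rest): starting from the result so far, the 8×17 cube at (14.5, -2) misses the remaining region (no effect) — boundary = 54.00 mm. Overall, the cross-section is a single solid region. Total boundary length (outer) = 54.00 mm.

54.00 mm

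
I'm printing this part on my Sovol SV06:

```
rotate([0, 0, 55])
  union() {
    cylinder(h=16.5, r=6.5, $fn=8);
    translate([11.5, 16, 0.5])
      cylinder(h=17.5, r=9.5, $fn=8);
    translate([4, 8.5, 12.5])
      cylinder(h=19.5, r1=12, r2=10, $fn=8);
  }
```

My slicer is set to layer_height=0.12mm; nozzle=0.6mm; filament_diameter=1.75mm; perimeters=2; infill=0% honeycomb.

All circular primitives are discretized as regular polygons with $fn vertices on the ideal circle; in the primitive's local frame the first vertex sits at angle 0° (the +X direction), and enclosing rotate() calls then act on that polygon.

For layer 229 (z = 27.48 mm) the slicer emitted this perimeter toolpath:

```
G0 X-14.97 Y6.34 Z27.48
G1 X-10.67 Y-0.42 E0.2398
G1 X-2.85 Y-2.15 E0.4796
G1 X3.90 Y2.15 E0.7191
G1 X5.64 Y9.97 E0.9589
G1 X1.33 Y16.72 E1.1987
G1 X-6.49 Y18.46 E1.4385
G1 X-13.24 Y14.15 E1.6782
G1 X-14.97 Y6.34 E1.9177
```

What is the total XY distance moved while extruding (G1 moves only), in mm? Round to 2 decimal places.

Sum the Euclidean lengths of each G1 segment: total = 64.06 mm.

64.06 mm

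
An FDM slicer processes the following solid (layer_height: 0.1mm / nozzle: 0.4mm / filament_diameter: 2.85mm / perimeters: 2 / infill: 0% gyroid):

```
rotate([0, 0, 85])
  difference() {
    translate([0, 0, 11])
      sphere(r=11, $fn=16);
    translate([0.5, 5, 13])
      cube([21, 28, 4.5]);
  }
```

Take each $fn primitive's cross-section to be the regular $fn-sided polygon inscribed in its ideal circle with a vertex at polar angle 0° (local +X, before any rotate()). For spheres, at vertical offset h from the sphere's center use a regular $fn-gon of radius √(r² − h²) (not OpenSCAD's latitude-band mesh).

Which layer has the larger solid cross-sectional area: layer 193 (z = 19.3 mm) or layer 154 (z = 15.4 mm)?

layer 154 (z = 15.4 mm)

Layer 193 (z = 19.3): the sphere: section is a regular 16-gon, circumradius = √(r²−h²) = √(11²−8.3²) = 7.219 (area = (16/2)·7.219²·sin(360°/16) = 159.53 mm²); the cube at (0.5, 5) is not intersected at this z (z outside [13, 17.5]); After the difference (first − rest): none of the subtracted shapes is present at this height, so the r=11 sphere is unchanged — area = 159.53 mm²; (rotated 85° about Z; rotation is an isometry so areas/perimeters/island counts are preserved). So its area = 159.53 mm². Layer 154 (z = 15.4): the r=11 sphere slices to a regular 16-gon of circumradius 10.082 (√(r²−h²) with h=4.4 from center) (area = (16/2)·10.082²·sin(360°/16) = 311.17 mm²); the cube at (0.5, 5) is present — its section is the full 21×28 rectangle (area 588.00 mm²); Taking the first minus the rest: starting from the r=11 sphere (311.17 mm²), the 21×28 cube at (0.5, 5) partially overlaps it — only the 27.66 mm² overlap (of its 588.00 mm²) is removed, clipping the outline — area = 283.51 mm²; (rotated 85° about Z; rotation is an isometry so areas/perimeters/island counts are preserved). So its area = 283.51 mm². Layer 154 is larger (283.51 vs 159.53 mm²).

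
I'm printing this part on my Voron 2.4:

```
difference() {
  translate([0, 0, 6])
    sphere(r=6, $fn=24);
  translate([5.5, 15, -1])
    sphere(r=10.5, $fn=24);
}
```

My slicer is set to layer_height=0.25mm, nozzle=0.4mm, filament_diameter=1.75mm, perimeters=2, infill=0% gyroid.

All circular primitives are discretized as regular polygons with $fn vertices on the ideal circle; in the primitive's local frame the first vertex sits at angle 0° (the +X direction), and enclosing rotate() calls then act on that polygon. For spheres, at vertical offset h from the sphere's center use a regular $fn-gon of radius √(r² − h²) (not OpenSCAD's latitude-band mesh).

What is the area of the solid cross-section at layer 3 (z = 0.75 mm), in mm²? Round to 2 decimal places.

26.21 mm²

At z = 0.75 mm: the r=6 sphere contributes a regular 24-gon of circumradius √(6²−5.25²) = 2.905 (area = (24/2)·2.905²·sin(360°/24) = 26.21 mm²); the r=10.5 sphere at (5.5, 15) contributes a regular 24-gon of circumradius √(10.5²−1.75²) = 10.353 (area = (24/2)·10.353²·sin(360°/24) = 332.91 mm²); Taking the first minus the rest: starting from the r=6 sphere (26.21 mm²), the r=10.5 sphere at (5.5, 15) misses the remaining region (no effect) — area = 26.21 mm². Overall, the cross-section is a single solid region. Net area = 26.21 mm².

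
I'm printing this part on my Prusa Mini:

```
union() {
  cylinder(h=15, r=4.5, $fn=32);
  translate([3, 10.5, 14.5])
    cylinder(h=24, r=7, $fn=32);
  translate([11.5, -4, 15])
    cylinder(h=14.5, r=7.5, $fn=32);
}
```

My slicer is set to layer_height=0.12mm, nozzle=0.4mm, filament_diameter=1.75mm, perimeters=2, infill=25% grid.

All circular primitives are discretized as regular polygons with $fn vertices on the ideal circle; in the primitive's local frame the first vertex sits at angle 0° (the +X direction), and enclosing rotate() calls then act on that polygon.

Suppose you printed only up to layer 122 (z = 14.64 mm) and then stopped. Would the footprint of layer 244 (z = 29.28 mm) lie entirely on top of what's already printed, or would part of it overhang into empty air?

part overhangs

Compare the two slices. At z = 14.64: the cylinder: section is a regular 32-gon, circumradius r=4.5 (area = (32/2)·4.500²·sin(360°/32) = 63.21 mm²); the r=7 cylinder at (3, 10.5) contributes a regular 32-gon of circumradius 7 (area = (32/2)·7.000²·sin(360°/32) = 152.95 mm²); the cylinder at (11.5, -4) does not reach this height (z outside [15, 29.5]); Combining (union): the regions partially overlap — summed areas 216.16 mm² minus the doubly-counted overlap 1.23 mm² gives 214.93 mm² — area = 214.93 mm². At z = 29.28: the cylinder does not reach this height (z outside [0, 15]); the r=7 cylinder at (3, 10.5) contributes a regular 32-gon of circumradius 7 (area = (32/2)·7.000²·sin(360°/32) = 152.95 mm²); the r=7.5 cylinder at (11.5, -4) contributes a regular 32-gon of circumradius 7.5 (area = (32/2)·7.500²·sin(360°/32) = 175.58 mm²); Combining (union): the 2 present regions are separate (no shared area or edge), so areas and boundary lengths simply add and each stays a separate island — area = 328.53 mm². Checking containment: at z = 29.28 the cross-section extends beyond the z = 14.64 cross-section by about 175.58 mm².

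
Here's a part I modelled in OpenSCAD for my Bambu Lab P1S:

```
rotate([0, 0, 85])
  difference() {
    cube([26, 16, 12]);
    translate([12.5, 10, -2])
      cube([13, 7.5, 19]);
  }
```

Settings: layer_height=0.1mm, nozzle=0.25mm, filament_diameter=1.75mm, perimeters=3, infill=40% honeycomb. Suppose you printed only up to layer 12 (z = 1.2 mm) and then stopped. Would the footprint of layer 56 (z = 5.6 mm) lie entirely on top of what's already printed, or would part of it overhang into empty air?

entirely on top

Compare the two slices. At z = 1.2: the cube is present — its section is the full 26×16 rectangle (area 416.00 mm²); the cube at (12.5, 10) is present — its section is the full 13×7.5 rectangle (area 97.50 mm²); Subtracting the remaining from the first: starting from the 26×16 cube (416.00 mm²), the 13×7.5 cube at (12.5, 10) partially overlaps it — only the 78.00 mm² overlap (of its 97.50 mm²) is removed, clipping the outline — area = 338.00 mm²; (whole slice rotated 85° about Z — lengths, areas and connectivity unchanged). At z = 5.6: the 26×16 cube contributes its full rectangle (area 416.00 mm²); the cube at (12.5, 10) is present — its section is the full 13×7.5 rectangle (area 97.50 mm²); After the difference (first − rest): starting from the 26×16 cube (416.00 mm²), the 13×7.5 cube at (12.5, 10) partially overlaps it — only the 78.00 mm² overlap (of its 97.50 mm²) is removed, clipping the outline — area = 338.00 mm²; (rotated 85° about Z; rotation is an isometry so areas/perimeters/island counts are preserved). Checking containment: the cross-section at z = 5.6 is a subset of the cross-section at z = 1.2.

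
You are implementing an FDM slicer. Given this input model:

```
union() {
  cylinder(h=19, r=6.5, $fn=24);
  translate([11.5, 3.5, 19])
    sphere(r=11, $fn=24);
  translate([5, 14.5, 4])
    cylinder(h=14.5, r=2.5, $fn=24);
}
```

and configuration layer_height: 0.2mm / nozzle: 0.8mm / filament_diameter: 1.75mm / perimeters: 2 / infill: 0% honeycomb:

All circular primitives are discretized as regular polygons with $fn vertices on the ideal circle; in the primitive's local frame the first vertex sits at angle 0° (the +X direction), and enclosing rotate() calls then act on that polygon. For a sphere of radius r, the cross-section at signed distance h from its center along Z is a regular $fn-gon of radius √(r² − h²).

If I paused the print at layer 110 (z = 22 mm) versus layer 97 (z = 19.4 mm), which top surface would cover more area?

layer 97 (z = 19.4 mm)

Layer 110 (z = 22): the cylinder is absent (z outside [0, 19]); the r=11 sphere at (11.5, 3.5) contributes a regular 24-gon of circumradius √(11²−3²) = 10.583 (area = (24/2)·10.583²·sin(360°/24) = 347.85 mm²); the cylinder at (5, 14.5) is absent (z outside [4, 18.5]); Combining (union): only the r=11 sphere at (11.5, 3.5) is present, so the union is just that shape — area = 347.85 mm². So its area = 347.85 mm². Layer 97 (z = 19.4): the cylinder is not intersected at this z (z outside [0, 19]); the r=11 sphere at (11.5, 3.5) contributes a regular 24-gon of circumradius √(11²−0.4²) = 10.993 (area = (24/2)·10.993²·sin(360°/24) = 375.31 mm²); the cylinder at (5, 14.5) does not reach this height (z outside [4, 18.5]); Taking the union: only the r=11 sphere at (11.5, 3.5) is present, so the union is just that shape — area = 375.31 mm². So its area = 375.31 mm². Layer 97 is larger (375.31 vs 347.85 mm²).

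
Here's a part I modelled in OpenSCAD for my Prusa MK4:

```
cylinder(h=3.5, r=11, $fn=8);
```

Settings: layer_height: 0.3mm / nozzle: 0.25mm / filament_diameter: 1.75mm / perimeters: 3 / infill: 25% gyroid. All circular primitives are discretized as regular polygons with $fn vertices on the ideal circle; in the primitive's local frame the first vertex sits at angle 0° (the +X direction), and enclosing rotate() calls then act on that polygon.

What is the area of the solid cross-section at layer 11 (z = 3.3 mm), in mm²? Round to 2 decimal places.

At z = 3.3 mm: the r=11 cylinder contributes a regular 8-gon of circumradius 11 (area = (8/2)·11.000²·sin(360°/8) = 342.24 mm²). Overall, the cross-section is a single solid region. Net area = 342.24 mm².

342.24 mm²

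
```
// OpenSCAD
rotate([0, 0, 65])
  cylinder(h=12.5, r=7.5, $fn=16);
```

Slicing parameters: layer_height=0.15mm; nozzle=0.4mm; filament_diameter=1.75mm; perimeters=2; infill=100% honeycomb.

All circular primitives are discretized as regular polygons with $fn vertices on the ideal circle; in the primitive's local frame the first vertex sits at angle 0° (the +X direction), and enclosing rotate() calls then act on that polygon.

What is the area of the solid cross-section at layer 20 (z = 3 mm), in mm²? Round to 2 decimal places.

At z = 3 mm: the cylinder: section is a regular 16-gon, circumradius r=7.5 (area = (16/2)·7.500²·sin(360°/16) = 172.21 mm²); (rotated 65° about Z; rotation is an isometry so areas/perimeters/island counts are preserved). Overall, the cross-section is a single solid region. Net area = 172.21 mm².

172.21 mm²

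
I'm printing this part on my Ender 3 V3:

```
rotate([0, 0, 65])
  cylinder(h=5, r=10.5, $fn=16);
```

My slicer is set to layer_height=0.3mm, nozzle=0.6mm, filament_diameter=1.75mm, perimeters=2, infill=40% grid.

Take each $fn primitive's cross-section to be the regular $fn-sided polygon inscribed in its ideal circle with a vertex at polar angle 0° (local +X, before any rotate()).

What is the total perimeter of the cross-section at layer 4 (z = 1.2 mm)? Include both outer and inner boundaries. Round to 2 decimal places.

65.55 mm

At z = 1.2 mm: the cylinder: section is a regular 16-gon, circumradius r=10.5 (perimeter = 2·16·10.500·sin(180°/16) = 65.55 mm); (rotated 65° about Z; rotation is an isometry so areas/perimeters/island counts are preserved). Overall, the cross-section is a single solid region. Total boundary length (outer) = 65.55 mm.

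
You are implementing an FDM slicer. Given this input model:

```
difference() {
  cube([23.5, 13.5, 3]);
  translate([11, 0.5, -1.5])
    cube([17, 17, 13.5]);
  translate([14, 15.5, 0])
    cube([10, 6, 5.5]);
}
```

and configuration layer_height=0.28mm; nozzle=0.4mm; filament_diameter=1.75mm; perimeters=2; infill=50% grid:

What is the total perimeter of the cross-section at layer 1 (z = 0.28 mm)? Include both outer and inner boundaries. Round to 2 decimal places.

At z = 0.28 mm: the 23.5×13.5 cube contributes its full rectangle (perimeter 74.00 mm); the 17×17 cube at (11, 0.5) contributes its full rectangle (perimeter 68.00 mm); the cube at (14, 15.5) (footprint 10×6) is included at this height (perimeter 32.00 mm); Taking the first minus the rest: starting from the 23.5×13.5 cube, the 17×17 cube at (11, 0.5) partially overlaps it — only the 162.50 mm² overlap (of its 289.00 mm²) is removed, clipping the outline; the 10×6 cube at (14, 15.5) misses the remaining region (no effect) — boundary = 74.00 mm. Overall, the cross-section is a single solid region. Total boundary length (outer) = 74.00 mm.

74.00 mm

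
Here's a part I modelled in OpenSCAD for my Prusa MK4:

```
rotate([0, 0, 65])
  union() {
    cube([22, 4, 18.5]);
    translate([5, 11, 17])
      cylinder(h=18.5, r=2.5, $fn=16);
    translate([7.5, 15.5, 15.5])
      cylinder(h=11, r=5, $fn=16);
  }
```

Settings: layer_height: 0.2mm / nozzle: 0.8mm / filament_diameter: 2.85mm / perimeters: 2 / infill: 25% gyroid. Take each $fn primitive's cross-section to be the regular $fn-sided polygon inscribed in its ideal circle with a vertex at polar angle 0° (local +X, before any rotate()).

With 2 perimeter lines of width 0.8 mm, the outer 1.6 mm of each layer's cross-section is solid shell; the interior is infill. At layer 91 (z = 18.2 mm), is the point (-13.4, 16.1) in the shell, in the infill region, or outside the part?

At z = 18.2 mm: the cube (footprint 22×4) is included at this height; the r=2.5 cylinder at (5, 11) gives a regular 16-gon of circumradius 2.5 (constant along its height); the cylinder at (7.5, 15.5): section is a regular 16-gon, circumradius r=5; Combining (union): the regions partially overlap (shared area 7.53 mm²), so overlapping operands fuse into one piece — 2 connected regions; (rotated 65° about Z; rotation is an isometry so areas/perimeters/island counts are preserved). Overall, the cross-section has 2 separate islands. Undo the 65° rotation: the query point maps to (8.928, 18.949) in the un-rotated model frame. The nearest boundary edge runs (7.50, 20.50)→(9.41, 20.12); distance from the point to it = 1.24 mm. (Shell/infill is judged within the island containing the point — the largest one.) The point is inside the cross-section, 1.24 mm from the nearest boundary — within the 1.6 mm shell band (2 × 0.8).

shell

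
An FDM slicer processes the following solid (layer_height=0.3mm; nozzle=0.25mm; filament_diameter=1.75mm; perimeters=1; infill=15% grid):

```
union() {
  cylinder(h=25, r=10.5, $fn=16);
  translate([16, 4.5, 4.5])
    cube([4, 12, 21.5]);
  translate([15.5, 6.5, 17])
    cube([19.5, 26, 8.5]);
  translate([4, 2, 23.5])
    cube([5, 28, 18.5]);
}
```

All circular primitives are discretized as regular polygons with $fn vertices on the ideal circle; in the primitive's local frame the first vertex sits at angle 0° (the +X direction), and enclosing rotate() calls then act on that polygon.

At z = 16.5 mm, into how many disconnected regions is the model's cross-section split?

At z = 16.5 mm: the r=10.5 cylinder gives a regular 16-gon of circumradius 10.5 (constant along its height); the cube at (16, 4.5) (footprint 4×12) is included at this height; the cube at (15.5, 6.5) is not intersected at this z (z outside [17, 25.5]); the cube at (4, 2) is not intersected at this z (z outside [23.5, 42]); Taking the union: the 2 present regions are separate (no shared area or edge), so areas and boundary lengths simply add and each stays a separate island — 2 connected regions. The result has 2 disconnected regions.

2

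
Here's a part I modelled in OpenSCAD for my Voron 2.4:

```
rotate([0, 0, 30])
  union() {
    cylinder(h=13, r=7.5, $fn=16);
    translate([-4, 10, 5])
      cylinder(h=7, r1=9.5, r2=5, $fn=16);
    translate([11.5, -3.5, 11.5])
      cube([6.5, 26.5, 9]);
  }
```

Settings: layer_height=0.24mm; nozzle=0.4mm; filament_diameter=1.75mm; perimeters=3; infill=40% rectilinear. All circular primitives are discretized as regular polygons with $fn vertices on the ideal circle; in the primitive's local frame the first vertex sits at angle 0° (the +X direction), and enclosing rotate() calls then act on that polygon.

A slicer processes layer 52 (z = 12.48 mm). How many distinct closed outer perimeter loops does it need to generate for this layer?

2

At z = 12.48 mm: the r=7.5 cylinder gives a regular 16-gon of circumradius 7.5 (constant along its height); the cone at (-4, 10) is not intersected at this z (z outside [5, 12]); the cube at (11.5, -3.5) (footprint 6.5×26.5) is included at this height; Combining (union): the 2 present regions are separate (no shared area or edge), so areas and boundary lengths simply add and each stays a separate island — 2 connected regions; (rotated 30° about Z; rotation is an isometry so areas/perimeters/island counts are preserved). The result has 2 disconnected regions.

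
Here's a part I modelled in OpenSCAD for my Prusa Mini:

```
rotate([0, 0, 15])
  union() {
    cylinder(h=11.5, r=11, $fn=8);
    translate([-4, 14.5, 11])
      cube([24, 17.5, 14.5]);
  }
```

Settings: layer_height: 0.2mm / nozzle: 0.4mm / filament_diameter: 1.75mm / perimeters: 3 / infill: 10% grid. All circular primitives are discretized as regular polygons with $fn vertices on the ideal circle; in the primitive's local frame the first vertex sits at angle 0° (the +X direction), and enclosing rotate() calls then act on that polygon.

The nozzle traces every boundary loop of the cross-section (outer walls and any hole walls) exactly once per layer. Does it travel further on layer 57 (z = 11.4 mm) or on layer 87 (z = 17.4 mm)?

Layer 57 (z = 11.4): the r=11 cylinder gives a regular 8-gon of circumradius 11 (constant along its height) (perimeter = 2·8·11.000·sin(180°/8) = 67.35 mm); the 24×17.5 cube at (-4, 14.5) contributes its full rectangle (perimeter 83.00 mm); Taking the union: the 2 present regions are separate (no shared area or edge), so areas and boundary lengths simply add and each stays a separate island — boundary = 150.35 mm; (rotated 15° about Z; rotation is an isometry so areas/perimeters/island counts are preserved). So its perimeter = 150.35 mm. Layer 87 (z = 17.4): the cylinder is absent (z outside [0, 11.5]); the cube at (-4, 14.5) (footprint 24×17.5) is included at this height (perimeter 83.00 mm); Merging all regions: only the 24×17.5 cube at (-4, 14.5) is present, so the union is just that shape — boundary = 83.00 mm; (rotated 15° about Z; rotation is an isometry so areas/perimeters/island counts are preserved). So its perimeter = 83.00 mm. Layer 57 is larger (150.35 vs 83.00 mm).

layer 57 (z = 11.4 mm)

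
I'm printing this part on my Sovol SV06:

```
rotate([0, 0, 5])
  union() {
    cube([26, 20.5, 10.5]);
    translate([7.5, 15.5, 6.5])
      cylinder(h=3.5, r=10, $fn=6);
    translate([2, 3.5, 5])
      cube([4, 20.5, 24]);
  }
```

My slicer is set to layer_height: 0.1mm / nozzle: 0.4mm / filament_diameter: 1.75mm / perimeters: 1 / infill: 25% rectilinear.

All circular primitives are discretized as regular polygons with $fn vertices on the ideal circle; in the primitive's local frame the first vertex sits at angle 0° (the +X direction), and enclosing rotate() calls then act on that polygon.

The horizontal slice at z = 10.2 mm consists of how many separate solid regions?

1

At z = 10.2 mm: the cube is present — its section is the full 26×20.5 rectangle; the cylinder at (7.5, 15.5) is not intersected at this z (z outside [6.5, 10]); the cube at (2, 3.5) is present — its section is the full 4×20.5 rectangle; Combining (union): the regions partially overlap (shared area 68.00 mm²), so overlapping operands fuse into one piece — 1 connected region; (rotated 5° about Z; rotation is an isometry so areas/perimeters/island counts are preserved). The result has 1 disconnected region.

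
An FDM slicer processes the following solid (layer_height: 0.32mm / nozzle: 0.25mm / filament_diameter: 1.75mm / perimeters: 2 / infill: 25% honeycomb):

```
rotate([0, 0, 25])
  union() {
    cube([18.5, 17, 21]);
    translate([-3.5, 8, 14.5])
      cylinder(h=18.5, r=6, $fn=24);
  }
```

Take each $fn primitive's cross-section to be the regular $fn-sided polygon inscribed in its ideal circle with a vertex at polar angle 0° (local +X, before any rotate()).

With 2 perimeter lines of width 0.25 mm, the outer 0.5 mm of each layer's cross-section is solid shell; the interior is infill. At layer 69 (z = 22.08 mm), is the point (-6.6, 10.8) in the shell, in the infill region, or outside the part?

infill

At z = 22.08 mm: the cube is not intersected at this z (z outside [0, 21]); the r=6 cylinder at (-3.5, 8) gives a regular 24-gon of circumradius 6 (constant along its height); Combining (union): only the r=6 cylinder at (-3.5, 8) is present, so the union is just that shape — 1 connected region; (whole slice rotated 25° about Z — lengths, areas and connectivity unchanged). Overall, the cross-section is a single solid region. Undo the 25° rotation: the query point maps to (-1.417, 12.577) in the un-rotated model frame. The nearest boundary edge runs (-0.50, 13.20)→(-1.95, 13.80); distance from the point to it = 0.92 mm. The point is inside the cross-section and 0.92 mm from the nearest boundary — more than the 0.5 mm shell width (2 × 0.25), so it's in the infill interior.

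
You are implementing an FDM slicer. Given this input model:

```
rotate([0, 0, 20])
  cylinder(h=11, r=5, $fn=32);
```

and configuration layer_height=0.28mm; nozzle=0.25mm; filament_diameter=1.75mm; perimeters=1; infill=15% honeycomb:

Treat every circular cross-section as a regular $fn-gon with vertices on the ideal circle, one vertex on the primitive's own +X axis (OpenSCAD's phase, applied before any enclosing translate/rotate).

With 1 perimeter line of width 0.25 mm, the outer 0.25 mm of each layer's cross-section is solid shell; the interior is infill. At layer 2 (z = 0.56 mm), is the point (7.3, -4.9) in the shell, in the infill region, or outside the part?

outside

At z = 0.56 mm: the r=5 cylinder contributes a regular 32-gon of circumradius 5; (rotated 20° about Z; rotation is an isometry so areas/perimeters/island counts are preserved). Overall, the cross-section is a single solid region. Undo the 20° rotation: the query point maps to (5.184, -7.101) in the un-rotated model frame. The nearest boundary edge runs (1.91, -4.62)→(2.78, -4.16); distance from the point to it = 3.80 mm. The point is not inside any of the regions above, so it lies outside the cross-section (3.80 mm from the nearest boundary).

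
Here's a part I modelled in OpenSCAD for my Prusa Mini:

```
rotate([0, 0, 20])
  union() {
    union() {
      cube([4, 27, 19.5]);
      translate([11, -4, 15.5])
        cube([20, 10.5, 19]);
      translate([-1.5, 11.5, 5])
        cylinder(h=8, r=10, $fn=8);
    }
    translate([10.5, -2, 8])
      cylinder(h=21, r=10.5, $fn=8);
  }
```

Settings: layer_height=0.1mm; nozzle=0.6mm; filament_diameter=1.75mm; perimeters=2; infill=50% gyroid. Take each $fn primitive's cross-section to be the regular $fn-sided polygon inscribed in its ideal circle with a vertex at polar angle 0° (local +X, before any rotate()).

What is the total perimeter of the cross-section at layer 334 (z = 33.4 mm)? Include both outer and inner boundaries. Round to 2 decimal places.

61.00 mm

At z = 33.4 mm: the cube is not intersected at this z (z outside [0, 19.5]); the cube at (11, -4) is present — its section is the full 20×10.5 rectangle (perimeter 61.00 mm); the cylinder at (-1.5, 11.5) is not intersected at this z (z outside [5, 13]); Merging all regions: only the 20×10.5 cube at (11, -4) is present, so the union is just that shape — boundary = 61.00 mm; the cylinder at (10.5, -2) is not intersected at this z (z outside [8, 29]); Taking the union: only that combined region is present, so the union is just that shape — boundary = 61.00 mm; (whole slice rotated 20° about Z — lengths, areas and connectivity unchanged). Overall, the cross-section is a single solid region. Total boundary length (outer) = 61.00 mm.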